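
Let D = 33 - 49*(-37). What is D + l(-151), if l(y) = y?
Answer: 1695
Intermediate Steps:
D = 1846 (D = 33 + 1813 = 1846)
D + l(-151) = 1846 - 151 = 1695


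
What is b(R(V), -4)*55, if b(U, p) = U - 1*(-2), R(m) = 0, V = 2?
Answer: 110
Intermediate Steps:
b(U, p) = 2 + U (b(U, p) = U + 2 = 2 + U)
b(R(V), -4)*55 = (2 + 0)*55 = 2*55 = 110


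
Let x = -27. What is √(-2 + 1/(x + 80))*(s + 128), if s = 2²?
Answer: 132*I*√5565/53 ≈ 185.79*I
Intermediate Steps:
s = 4
√(-2 + 1/(x + 80))*(s + 128) = √(-2 + 1/(-27 + 80))*(4 + 128) = √(-2 + 1/53)*132 = √(-105/53)*132 = (I*√5565/53)*132 = 132*I*√5565/53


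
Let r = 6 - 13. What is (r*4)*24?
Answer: -672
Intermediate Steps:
r = -7
(r*4)*24 = -7*4*24 = -28*24 = -672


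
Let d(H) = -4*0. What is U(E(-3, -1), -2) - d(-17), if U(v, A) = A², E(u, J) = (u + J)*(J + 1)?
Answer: 4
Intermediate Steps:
d(H) = 0
E(u, J) = (1 + J)*(J + u) (E(u, J) = (J + u)*(1 + J) = (1 + J)*(J + u))
U(E(-3, -1), -2) - d(-17) = (-2)² - 1*0 = 4 + 0 = 4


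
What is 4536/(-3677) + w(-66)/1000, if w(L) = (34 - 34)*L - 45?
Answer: -940293/735400 ≈ -1.2786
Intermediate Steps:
w(L) = -45 (w(L) = 0*L - 45 = 0 - 45 = -45)
4536/(-3677) + w(-66)/1000 = 4536/(-3677) - 45/1000 = 4536*(-1/3677) - 45*1/1000 = -4536/3677 - 9/200 = -940293/735400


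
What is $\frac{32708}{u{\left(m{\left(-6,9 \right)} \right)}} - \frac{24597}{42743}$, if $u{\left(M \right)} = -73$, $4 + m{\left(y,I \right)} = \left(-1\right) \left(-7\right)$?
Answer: $- \frac{1399833625}{3120239} \approx -448.63$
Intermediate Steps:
$m{\left(y,I \right)} = 3$ ($m{\left(y,I \right)} = -4 - -7 = -4 + 7 = 3$)
$\frac{32708}{u{\left(m{\left(-6,9 \right)} \right)}} - \frac{24597}{42743} = \frac{32708}{-73} - \frac{24597}{42743} = 32708 \left(- \frac{1}{73}\right) - \frac{24597}{42743} = - \frac{32708}{73} - \frac{24597}{42743} = - \frac{1399833625}{3120239}$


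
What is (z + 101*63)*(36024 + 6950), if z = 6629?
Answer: 558318208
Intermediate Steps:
(z + 101*63)*(36024 + 6950) = (6629 + 101*63)*(36024 + 6950) = (6629 + 6363)*42974 = 12992*42974 = 558318208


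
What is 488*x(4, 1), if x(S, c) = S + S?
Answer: 3904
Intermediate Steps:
x(S, c) = 2*S
488*x(4, 1) = 488*(2*4) = 488*8 = 3904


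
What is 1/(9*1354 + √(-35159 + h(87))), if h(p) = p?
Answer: 6093/74266834 - 4*I*√137/37133417 ≈ 8.2042e-5 - 1.2608e-6*I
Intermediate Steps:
1/(9*1354 + √(-35159 + h(87))) = 1/(9*1354 + √(-35159 + 87)) = 1/(12186 + √(-35072)) = 1/(12186 + 16*I*√137)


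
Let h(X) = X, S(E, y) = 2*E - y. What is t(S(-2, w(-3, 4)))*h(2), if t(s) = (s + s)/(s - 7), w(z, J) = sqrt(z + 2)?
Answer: 90/61 + 14*I/61 ≈ 1.4754 + 0.22951*I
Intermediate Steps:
w(z, J) = sqrt(2 + z)
S(E, y) = -y + 2*E
t(s) = 2*s/(-7 + s) (t(s) = (2*s)/(-7 + s) = 2*s/(-7 + s))
t(S(-2, w(-3, 4)))*h(2) = (2*(-sqrt(2 - 3) + 2*(-2))/(-7 + (-sqrt(2 - 3) + 2*(-2))))*2 = (2*(-sqrt(-1) - 4)/(-7 + (-sqrt(-1) - 4)))*2 = (2*(-I - 4)/(-7 + (-I - 4)))*2 = (2*(-4 - I)/(-7 + (-4 - I)))*2 = (2*(-4 - I)/(-11 - I))*2 = (2*(-4 - I)*((-11 + I)/122))*2 = ((-11 + I)*(-4 - I)/61)*2 = 2*(-11 + I)*(-4 - I)/61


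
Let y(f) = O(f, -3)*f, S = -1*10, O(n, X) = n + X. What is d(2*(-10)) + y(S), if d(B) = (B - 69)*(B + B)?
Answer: 3690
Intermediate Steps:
O(n, X) = X + n
d(B) = 2*B*(-69 + B) (d(B) = (-69 + B)*(2*B) = 2*B*(-69 + B))
S = -10
y(f) = f*(-3 + f) (y(f) = (-3 + f)*f = f*(-3 + f))
d(2*(-10)) + y(S) = 2*(2*(-10))*(-69 + 2*(-10)) - 10*(-3 - 10) = 2*(-20)*(-69 - 20) - 10*(-13) = 2*(-20)*(-89) + 130 = 3560 + 130 = 3690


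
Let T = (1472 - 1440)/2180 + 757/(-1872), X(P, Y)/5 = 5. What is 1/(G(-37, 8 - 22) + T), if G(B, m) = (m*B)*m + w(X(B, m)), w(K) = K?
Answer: -1020240/7373672069 ≈ -0.00013836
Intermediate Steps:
X(P, Y) = 25 (X(P, Y) = 5*5 = 25)
G(B, m) = 25 + B*m² (G(B, m) = (m*B)*m + 25 = (B*m)*m + 25 = B*m² + 25 = 25 + B*m²)
T = -397589/1020240 (T = 32*(1/2180) + 757*(-1/1872) = 8/545 - 757/1872 = -397589/1020240 ≈ -0.38970)
1/(G(-37, 8 - 22) + T) = 1/((25 - 37*(8 - 22)²) - 397589/1020240) = 1/((25 - 37*(-14)²) - 397589/1020240) = 1/((25 - 37*196) - 397589/1020240) = 1/((25 - 7252) - 397589/1020240) = 1/(-7227 - 397589/1020240) = 1/(-7373672069/1020240) = -1020240/7373672069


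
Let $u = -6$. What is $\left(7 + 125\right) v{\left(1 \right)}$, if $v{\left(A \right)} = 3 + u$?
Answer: $-396$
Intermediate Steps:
$v{\left(A \right)} = -3$ ($v{\left(A \right)} = 3 - 6 = -3$)
$\left(7 + 125\right) v{\left(1 \right)} = \left(7 + 125\right) \left(-3\right) = 132 \left(-3\right) = -396$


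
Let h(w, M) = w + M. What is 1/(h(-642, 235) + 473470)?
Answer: 1/473063 ≈ 2.1139e-6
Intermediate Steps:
h(w, M) = M + w
1/(h(-642, 235) + 473470) = 1/((235 - 642) + 473470) = 1/(-407 + 473470) = 1/473063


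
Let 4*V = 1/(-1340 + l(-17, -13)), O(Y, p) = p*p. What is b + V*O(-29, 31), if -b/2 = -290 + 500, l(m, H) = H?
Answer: -2274001/5412 ≈ -420.18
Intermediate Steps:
O(Y, p) = p²
b = -420 (b = -2*(-290 + 500) = -2*210 = -420)
V = -1/5412 (V = 1/(4*(-1340 - 13)) = (¼)/(-1353) = (¼)*(-1/1353) = -1/5412 ≈ -0.00018477)
b + V*O(-29, 31) = -420 - 1/5412*31² = -420 - 1/5412*961 = -420 - 961/5412 = -2274001/5412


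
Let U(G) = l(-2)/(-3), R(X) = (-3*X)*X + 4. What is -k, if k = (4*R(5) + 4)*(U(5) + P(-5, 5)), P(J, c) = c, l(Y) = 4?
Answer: 3080/3 ≈ 1026.7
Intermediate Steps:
R(X) = 4 - 3*X² (R(X) = -3*X² + 4 = 4 - 3*X²)
U(G) = -4/3 (U(G) = 4/(-3) = 4*(-⅓) = -4/3)
k = -3080/3 (k = (4*(4 - 3*5²) + 4)*(-4/3 + 5) = (4*(4 - 3*25) + 4)*(11/3) = (4*(4 - 75) + 4)*(11/3) = (4*(-71) + 4)*(11/3) = (-284 + 4)*(11/3) = -280*11/3 = -3080/3 ≈ -1026.7)
-k = -1*(-3080/3) = 3080/3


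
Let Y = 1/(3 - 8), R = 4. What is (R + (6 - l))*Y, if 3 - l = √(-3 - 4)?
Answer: -7/5 - I*√7/5 ≈ -1.4 - 0.52915*I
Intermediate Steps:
l = 3 - I*√7 (l = 3 - √(-3 - 4) = 3 - √(-7) = 3 - I*√7 ≈ 3.0 - 2.6458*I)
Y = -⅕ (Y = 1/(-5) = -⅕ ≈ -0.20000)
(R + (6 - l))*Y = (4 + (6 - (3 - I*√7)))*(-⅕) = (4 + (6 + (-3 + I*√7)))*(-⅕) = (4 + (3 + I*√7))*(-⅕) = (7 + I*√7)*(-⅕) = -7/5 - I*√7/5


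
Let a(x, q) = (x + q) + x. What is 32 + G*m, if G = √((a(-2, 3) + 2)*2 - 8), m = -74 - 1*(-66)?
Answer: 32 - 8*I*√6 ≈ 32.0 - 19.596*I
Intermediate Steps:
a(x, q) = q + 2*x (a(x, q) = (q + x) + x = q + 2*x)
m = -8 (m = -74 + 66 = -8)
G = I*√6 (G = √(((3 + 2*(-2)) + 2)*2 - 8) = √(((3 - 4) + 2)*2 - 8) = √((-1 + 2)*2 - 8) = √(1*2 - 8) = √(2 - 8) = √(-6) = I*√6 ≈ 2.4495*I)
32 + G*m = 32 + (I*√6)*(-8) = 32 - 8*I*√6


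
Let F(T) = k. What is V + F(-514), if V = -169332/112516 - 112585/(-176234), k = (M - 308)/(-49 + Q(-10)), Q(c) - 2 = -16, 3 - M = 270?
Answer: 2579942098159/312309029718 ≈ 8.2609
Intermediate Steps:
M = -267 (M = 3 - 1*270 = 3 - 270 = -267)
Q(c) = -14 (Q(c) = 2 - 16 = -14)
k = 575/63 (k = (-267 - 308)/(-49 - 14) = -575/(-63) = -575*(-1/63) = 575/63 ≈ 9.1270)
F(T) = 575/63
V = -4293610457/4957286186 (V = -169332*1/112516 - 112585*(-1/176234) = -42333/28129 + 112585/176234 = -4293610457/4957286186 ≈ -0.86612)
V + F(-514) = -4293610457/4957286186 + 575/63 = 2579942098159/312309029718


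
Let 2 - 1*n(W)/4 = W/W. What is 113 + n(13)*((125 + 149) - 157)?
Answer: 581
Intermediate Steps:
n(W) = 4 (n(W) = 8 - 4*W/W = 8 - 4*1 = 8 - 4 = 4)
113 + n(13)*((125 + 149) - 157) = 113 + 4*((125 + 149) - 157) = 113 + 4*(274 - 157) = 113 + 4*117 = 113 + 468 = 581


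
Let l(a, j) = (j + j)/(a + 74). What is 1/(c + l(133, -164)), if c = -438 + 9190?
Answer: 207/1811336 ≈ 0.00011428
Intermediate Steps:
l(a, j) = 2*j/(74 + a) (l(a, j) = (2*j)/(74 + a) = 2*j/(74 + a))
c = 8752
1/(c + l(133, -164)) = 1/(8752 + 2*(-164)/(74 + 133)) = 1/(8752 + 2*(-164)/207) = 1/(8752 + 2*(-164)*(1/207)) = 1/(8752 - 328/207) = 1/(1811336/207) = 207/1811336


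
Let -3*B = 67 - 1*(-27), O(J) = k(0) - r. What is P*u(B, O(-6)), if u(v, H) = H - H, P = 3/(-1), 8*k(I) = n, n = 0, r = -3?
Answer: 0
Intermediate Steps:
k(I) = 0 (k(I) = (1/8)*0 = 0)
O(J) = 3 (O(J) = 0 - 1*(-3) = 0 + 3 = 3)
P = -3 (P = 3*(-1) = -3)
B = -94/3 (B = -(67 - 1*(-27))/3 = -(67 + 27)/3 = -1/3*94 = -94/3 ≈ -31.333)
u(v, H) = 0
P*u(B, O(-6)) = -3*0 = 0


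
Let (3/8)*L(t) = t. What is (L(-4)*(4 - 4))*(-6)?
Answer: 0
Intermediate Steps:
L(t) = 8*t/3
(L(-4)*(4 - 4))*(-6) = (((8/3)*(-4))*(4 - 4))*(-6) = -32/3*0*(-6) = 0*(-6) = 0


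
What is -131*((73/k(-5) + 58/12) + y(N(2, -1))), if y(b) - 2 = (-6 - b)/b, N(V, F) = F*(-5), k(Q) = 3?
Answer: -113839/30 ≈ -3794.6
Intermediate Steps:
N(V, F) = -5*F
y(b) = 2 + (-6 - b)/b
-131*((73/k(-5) + 58/12) + y(N(2, -1))) = -131*((73/3 + 58/12) + (-6 - 5*(-1))/((-5*(-1)))) = -131*((73*(⅓) + 58*(1/12)) + (-6 + 5)/5) = -131*((73/3 + 29/6) + (⅕)*(-1)) = -131*(175/6 - ⅕) = -131*869/30 = -113839/30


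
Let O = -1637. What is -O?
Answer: 1637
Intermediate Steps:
-O = -1*(-1637) = 1637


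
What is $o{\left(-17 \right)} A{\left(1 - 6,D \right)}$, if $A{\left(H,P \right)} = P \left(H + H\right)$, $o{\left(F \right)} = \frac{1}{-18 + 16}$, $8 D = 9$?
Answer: $\frac{45}{8} \approx 5.625$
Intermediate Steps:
$D = \frac{9}{8}$ ($D = \frac{1}{8} \cdot 9 = \frac{9}{8} \approx 1.125$)
$o{\left(F \right)} = - \frac{1}{2}$ ($o{\left(F \right)} = \frac{1}{-2} = - \frac{1}{2}$)
$A{\left(H,P \right)} = 2 H P$ ($A{\left(H,P \right)} = P 2 H = 2 H P$)
$o{\left(-17 \right)} A{\left(1 - 6,D \right)} = - \frac{2 \left(1 - 6\right) \frac{9}{8}}{2} = - \frac{2 \left(-5\right) \frac{9}{8}}{2} = \left(- \frac{1}{2}\right) \left(- \frac{45}{4}\right) = \frac{45}{8}$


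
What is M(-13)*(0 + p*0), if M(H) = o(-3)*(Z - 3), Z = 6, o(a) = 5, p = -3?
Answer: 0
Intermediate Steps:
M(H) = 15 (M(H) = 5*(6 - 3) = 5*3 = 15)
M(-13)*(0 + p*0) = 15*(0 - 3*0) = 15*(0 + 0) = 15*0 = 0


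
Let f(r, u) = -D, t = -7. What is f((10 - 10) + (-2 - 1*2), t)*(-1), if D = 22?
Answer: 22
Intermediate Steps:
f(r, u) = -22 (f(r, u) = -1*22 = -22)
f((10 - 10) + (-2 - 1*2), t)*(-1) = -22*(-1) = 22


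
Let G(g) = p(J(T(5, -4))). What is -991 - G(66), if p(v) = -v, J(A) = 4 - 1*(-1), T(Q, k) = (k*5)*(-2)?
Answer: -986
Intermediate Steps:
T(Q, k) = -10*k (T(Q, k) = (5*k)*(-2) = -10*k)
J(A) = 5 (J(A) = 4 + 1 = 5)
G(g) = -5 (G(g) = -1*5 = -5)
-991 - G(66) = -991 - 1*(-5) = -991 + 5 = -986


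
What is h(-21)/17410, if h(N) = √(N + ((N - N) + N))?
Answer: I*√42/17410 ≈ 0.00037224*I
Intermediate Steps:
h(N) = √2*√N (h(N) = √(N + (0 + N)) = √(N + N) = √(2*N) = √2*√N)
h(-21)/17410 = (√2*√(-21))/17410 = (√2*(I*√21))*(1/17410) = (I*√42)*(1/17410) = I*√42/17410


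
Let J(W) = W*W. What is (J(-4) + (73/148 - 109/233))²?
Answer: 305389969641/1189146256 ≈ 256.81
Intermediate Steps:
J(W) = W²
(J(-4) + (73/148 - 109/233))² = ((-4)² + (73/148 - 109/233))² = (16 + (73*(1/148) - 109*1/233))² = (16 + (73/148 - 109/233))² = (16 + 877/34484)² = (552621/34484)² = 305389969641/1189146256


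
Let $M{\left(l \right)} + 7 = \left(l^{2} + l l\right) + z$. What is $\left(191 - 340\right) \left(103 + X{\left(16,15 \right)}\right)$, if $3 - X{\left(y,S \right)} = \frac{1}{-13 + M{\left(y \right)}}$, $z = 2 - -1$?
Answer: $- \frac{7817881}{495} \approx -15794.0$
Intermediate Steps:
$z = 3$ ($z = 2 + 1 = 3$)
$M{\left(l \right)} = -4 + 2 l^{2}$ ($M{\left(l \right)} = -7 + \left(\left(l^{2} + l l\right) + 3\right) = -7 + \left(\left(l^{2} + l^{2}\right) + 3\right) = -7 + \left(2 l^{2} + 3\right) = -7 + \left(3 + 2 l^{2}\right) = -4 + 2 l^{2}$)
$X{\left(y,S \right)} = 3 - \frac{1}{-17 + 2 y^{2}}$ ($X{\left(y,S \right)} = 3 - \frac{1}{-13 + \left(-4 + 2 y^{2}\right)} = 3 - \frac{1}{-17 + 2 y^{2}}$)
$\left(191 - 340\right) \left(103 + X{\left(16,15 \right)}\right) = \left(191 - 340\right) \left(103 + \frac{2 \left(-26 + 3 \cdot 16^{2}\right)}{-17 + 2 \cdot 16^{2}}\right) = - 149 \left(103 + \frac{2 \left(-26 + 3 \cdot 256\right)}{-17 + 2 \cdot 256}\right) = - 149 \left(103 + \frac{2 \left(-26 + 768\right)}{-17 + 512}\right) = - 149 \left(103 + 2 \cdot \frac{1}{495} \cdot 742\right) = - 149 \left(103 + \frac{1484}{495}\right) = \left(-149\right) \frac{52469}{495} = - \frac{7817881}{495}$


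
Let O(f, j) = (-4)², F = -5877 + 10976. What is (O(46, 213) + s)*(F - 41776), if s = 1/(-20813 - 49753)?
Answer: -41410350235/70566 ≈ -5.8683e+5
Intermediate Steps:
F = 5099
O(f, j) = 16
s = -1/70566 (s = 1/(-70566) = -1/70566 ≈ -1.4171e-5)
(O(46, 213) + s)*(F - 41776) = (16 - 1/70566)*(5099 - 41776) = (1129055/70566)*(-36677) = -41410350235/70566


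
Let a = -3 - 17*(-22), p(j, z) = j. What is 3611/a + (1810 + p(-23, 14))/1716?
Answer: 6859453/636636 ≈ 10.775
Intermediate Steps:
a = 371 (a = -3 + 374 = 371)
3611/a + (1810 + p(-23, 14))/1716 = 3611/371 + (1810 - 23)/1716 = 3611*(1/371) + 1787*(1/1716) = 3611/371 + 1787/1716 = 6859453/636636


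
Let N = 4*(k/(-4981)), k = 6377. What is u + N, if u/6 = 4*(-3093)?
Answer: -369775100/4981 ≈ -74237.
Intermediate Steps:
N = -25508/4981 (N = 4*(6377/(-4981)) = 4*(6377*(-1/4981)) = 4*(-6377/4981) = -25508/4981 ≈ -5.1211)
u = -74232 (u = 6*(4*(-3093)) = 6*(-12372) = -74232)
u + N = -74232 - 25508/4981 = -369775100/4981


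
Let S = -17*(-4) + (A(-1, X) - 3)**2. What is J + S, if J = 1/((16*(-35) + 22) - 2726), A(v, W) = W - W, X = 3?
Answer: 251327/3264 ≈ 77.000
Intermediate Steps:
A(v, W) = 0
S = 77 (S = -17*(-4) + (0 - 3)**2 = 68 + (-3)**2 = 68 + 9 = 77)
J = -1/3264 (J = 1/((-560 + 22) - 2726) = 1/(-538 - 2726) = 1/(-3264) = -1/3264 ≈ -0.00030637)
J + S = -1/3264 + 77 = 251327/3264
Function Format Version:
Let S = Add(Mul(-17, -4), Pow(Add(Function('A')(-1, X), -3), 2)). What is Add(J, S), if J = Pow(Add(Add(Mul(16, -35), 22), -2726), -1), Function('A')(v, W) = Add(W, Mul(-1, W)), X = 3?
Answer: Rational(251327, 3264) ≈ 77.000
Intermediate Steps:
Function('A')(v, W) = 0
S = 77 (S = Add(Mul(-17, -4), Pow(Add(0, -3), 2)) = Add(68, Pow(-3, 2)) = Add(68, 9) = 77)
J = Rational(-1, 3264) (J = Pow(Add(Add(-560, 22), -2726), -1) = Pow(Add(-538, -2726), -1) = Pow(-3264, -1) = Rational(-1, 3264) ≈ -0.00030637)
Add(J, S) = Add(Rational(-1, 3264), 77) = Rational(251327, 3264)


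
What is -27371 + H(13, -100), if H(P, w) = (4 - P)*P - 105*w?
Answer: -16988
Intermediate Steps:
H(P, w) = -105*w + P*(4 - P) (H(P, w) = P*(4 - P) - 105*w = -105*w + P*(4 - P))
-27371 + H(13, -100) = -27371 + (-1*13² - 105*(-100) + 4*13) = -27371 + (-1*169 + 10500 + 52) = -27371 + (-169 + 10500 + 52) = -27371 + 10383 = -16988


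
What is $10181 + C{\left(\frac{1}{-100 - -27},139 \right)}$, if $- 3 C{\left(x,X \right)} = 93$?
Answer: $10150$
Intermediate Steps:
$C{\left(x,X \right)} = -31$ ($C{\left(x,X \right)} = \left(- \frac{1}{3}\right) 93 = -31$)
$10181 + C{\left(\frac{1}{-100 - -27},139 \right)} = 10181 - 31 = 10150$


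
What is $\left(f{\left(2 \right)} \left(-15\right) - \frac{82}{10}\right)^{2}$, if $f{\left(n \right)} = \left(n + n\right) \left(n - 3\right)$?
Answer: $\frac{67081}{25} \approx 2683.2$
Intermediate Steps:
$f{\left(n \right)} = 2 n \left(-3 + n\right)$
$\left(f{\left(2 \right)} \left(-15\right) - \frac{82}{10}\right)^{2} = \left(2 \cdot 2 \left(-3 + 2\right) \left(-15\right) - \frac{82}{10}\right)^{2} = \left(2 \cdot 2 \left(-1\right) \left(-15\right) - \frac{41}{5}\right)^{2} = \left(\left(-4\right) \left(-15\right) - \frac{41}{5}\right)^{2} = \left(60 - \frac{41}{5}\right)^{2} = \left(\frac{259}{5}\right)^{2} = \frac{67081}{25}$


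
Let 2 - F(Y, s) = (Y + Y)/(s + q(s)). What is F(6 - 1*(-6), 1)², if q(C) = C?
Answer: 100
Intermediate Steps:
F(Y, s) = 2 - Y/s (F(Y, s) = 2 - (Y + Y)/(s + s) = 2 - 2*Y/(2*s) = 2 - 2*Y*1/(2*s) = 2 - Y/s)
F(6 - 1*(-6), 1)² = (2 - 1*(6 - 1*(-6))/1)² = (2 - 1*(6 + 6)*1)² = (2 - 1*12*1)² = (2 - 12)² = (-10)² = 100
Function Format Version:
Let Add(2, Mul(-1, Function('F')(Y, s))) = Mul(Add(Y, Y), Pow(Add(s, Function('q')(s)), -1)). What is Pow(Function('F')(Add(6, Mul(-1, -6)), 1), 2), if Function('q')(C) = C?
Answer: 100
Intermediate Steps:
Function('F')(Y, s) = Add(2, Mul(-1, Y, Pow(s, -1))) (Function('F')(Y, s) = Add(2, Mul(-1, Mul(Add(Y, Y), Pow(Add(s, s), -1)))) = Add(2, Mul(-1, Mul(Mul(2, Y), Pow(Mul(2, s), -1)))) = Add(2, Mul(-1, Mul(Mul(2, Y), Mul(Rational(1, 2), Pow(s, -1))))) = Add(2, Mul(-1, Mul(Y, Pow(s, -1)))) = Add(2, Mul(-1, Y, Pow(s, -1))))
Pow(Function('F')(Add(6, Mul(-1, -6)), 1), 2) = Pow(Add(2, Mul(-1, Add(6, Mul(-1, -6)), Pow(1, -1))), 2) = Pow(Add(2, Mul(-1, Add(6, 6), 1)), 2) = Pow(Add(2, Mul(-1, 12, 1)), 2) = Pow(Add(2, -12), 2) = Pow(-10, 2) = 100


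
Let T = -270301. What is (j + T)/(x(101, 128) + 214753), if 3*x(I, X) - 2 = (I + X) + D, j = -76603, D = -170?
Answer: -130089/80540 ≈ -1.6152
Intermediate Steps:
x(I, X) = -56 + I/3 + X/3 (x(I, X) = ⅔ + ((I + X) - 170)/3 = ⅔ + (-170 + I + X)/3 = ⅔ + (-170/3 + I/3 + X/3) = -56 + I/3 + X/3)
(j + T)/(x(101, 128) + 214753) = (-76603 - 270301)/((-56 + (⅓)*101 + (⅓)*128) + 214753) = -346904/((-56 + 101/3 + 128/3) + 214753) = -346904/(61/3 + 214753) = -346904/644320/3 = -346904*3/644320 = -130089/80540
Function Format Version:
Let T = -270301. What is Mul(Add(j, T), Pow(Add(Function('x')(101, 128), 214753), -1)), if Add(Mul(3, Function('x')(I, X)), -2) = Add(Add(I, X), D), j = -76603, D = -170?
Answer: Rational(-130089, 80540) ≈ -1.6152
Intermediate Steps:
Function('x')(I, X) = Add(-56, Mul(Rational(1, 3), I), Mul(Rational(1, 3), X)) (Function('x')(I, X) = Add(Rational(2, 3), Mul(Rational(1, 3), Add(Add(I, X), -170))) = Add(Rational(2, 3), Mul(Rational(1, 3), Add(-170, I, X))) = Add(Rational(2, 3), Add(Rational(-170, 3), Mul(Rational(1, 3), I), Mul(Rational(1, 3), X))) = Add(-56, Mul(Rational(1, 3), I), Mul(Rational(1, 3), X)))
Mul(Add(j, T), Pow(Add(Function('x')(101, 128), 214753), -1)) = Mul(Add(-76603, -270301), Pow(Add(Add(-56, Mul(Rational(1, 3), 101), Mul(Rational(1, 3), 128)), 214753), -1)) = Mul(-346904, Pow(Add(Add(-56, Rational(101, 3), Rational(128, 3)), 214753), -1)) = Mul(-346904, Pow(Add(Rational(61, 3), 214753), -1)) = Mul(-346904, Pow(Rational(644320, 3), -1)) = Mul(-346904, Rational(3, 644320)) = Rational(-130089, 80540)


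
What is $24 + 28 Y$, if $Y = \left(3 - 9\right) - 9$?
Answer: $-396$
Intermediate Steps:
$Y = -15$ ($Y = -6 - 9 = -15$)
$24 + 28 Y = 24 + 28 \left(-15\right) = 24 - 420 = -396$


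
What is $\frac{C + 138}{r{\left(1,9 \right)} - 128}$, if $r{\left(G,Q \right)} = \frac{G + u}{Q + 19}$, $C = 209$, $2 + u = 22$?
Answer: $- \frac{1388}{509} \approx -2.7269$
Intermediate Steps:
$u = 20$ ($u = -2 + 22 = 20$)
$r{\left(G,Q \right)} = \frac{20 + G}{19 + Q}$ ($r{\left(G,Q \right)} = \frac{G + 20}{Q + 19} = \frac{20 + G}{19 + Q}$)
$\frac{C + 138}{r{\left(1,9 \right)} - 128} = \frac{209 + 138}{\frac{20 + 1}{19 + 9} - 128} = \frac{347}{\frac{1}{28} \cdot 21 - 128} = \frac{347}{\frac{3}{4} - 128} = \frac{347}{- \frac{509}{4}} = 347 \left(- \frac{4}{509}\right) = - \frac{1388}{509}$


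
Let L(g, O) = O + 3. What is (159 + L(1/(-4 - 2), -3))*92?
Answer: 14628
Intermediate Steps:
L(g, O) = 3 + O
(159 + L(1/(-4 - 2), -3))*92 = (159 + (3 - 3))*92 = (159 + 0)*92 = 159*92 = 14628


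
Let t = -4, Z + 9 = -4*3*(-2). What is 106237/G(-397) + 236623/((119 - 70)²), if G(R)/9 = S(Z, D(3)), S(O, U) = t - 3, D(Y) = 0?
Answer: -34309684/21609 ≈ -1587.8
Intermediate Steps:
Z = 15 (Z = -9 - 4*3*(-2) = -9 - 12*(-2) = -9 + 24 = 15)
S(O, U) = -7 (S(O, U) = -4 - 3 = -7)
G(R) = -63 (G(R) = 9*(-7) = -63)
106237/G(-397) + 236623/((119 - 70)²) = 106237/(-63) + 236623/((119 - 70)²) = 106237*(-1/63) + 236623/(49²) = -106237/63 + 236623/2401 = -34309684/21609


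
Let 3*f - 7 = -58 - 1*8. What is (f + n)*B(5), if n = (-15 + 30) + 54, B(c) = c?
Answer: 740/3 ≈ 246.67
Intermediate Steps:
f = -59/3 (f = 7/3 + (-58 - 1*8)/3 = 7/3 + (-58 - 8)/3 = 7/3 + (⅓)*(-66) = 7/3 - 22 = -59/3 ≈ -19.667)
n = 69 (n = 15 + 54 = 69)
(f + n)*B(5) = (-59/3 + 69)*5 = (148/3)*5 = 740/3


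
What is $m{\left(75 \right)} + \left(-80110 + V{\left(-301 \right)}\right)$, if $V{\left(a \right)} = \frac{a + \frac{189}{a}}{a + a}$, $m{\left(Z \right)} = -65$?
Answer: $- \frac{1037698540}{12943} \approx -80175.0$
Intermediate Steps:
$V{\left(a \right)} = \frac{a + \frac{189}{a}}{2 a}$
$m{\left(75 \right)} + \left(-80110 + V{\left(-301 \right)}\right) = -65 - \left(80110 - \frac{189 + \left(-301\right)^{2}}{2 \cdot 90601}\right) = -65 - \left(80110 - \frac{189 + 90601}{181202}\right) = -65 - \left(80110 - \frac{6485}{12943}\right) = -65 + \left(-80110 + \frac{6485}{12943}\right) = -65 - \frac{1036857245}{12943} = - \frac{1037698540}{12943}$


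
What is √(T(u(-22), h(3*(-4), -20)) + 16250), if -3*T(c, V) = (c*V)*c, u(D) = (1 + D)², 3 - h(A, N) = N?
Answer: I*√1474771 ≈ 1214.4*I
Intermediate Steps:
h(A, N) = 3 - N
T(c, V) = -V*c²/3 (T(c, V) = -c*V*c/3 = -V*c*c/3 = -V*c²/3)
√(T(u(-22), h(3*(-4), -20)) + 16250) = √(-(3 - 1*(-20))*((1 - 22)²)²/3 + 16250) = √(-(3 + 20)*((-21)²)²/3 + 16250) = √(-⅓*23*441² + 16250) = √(-⅓*23*194481 + 16250) = √(-1491021 + 16250) = √(-1474771) = I*√1474771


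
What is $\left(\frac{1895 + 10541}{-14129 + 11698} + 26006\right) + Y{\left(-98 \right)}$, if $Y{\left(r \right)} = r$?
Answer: $\frac{62969912}{2431} \approx 25903.0$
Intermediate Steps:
$\left(\frac{1895 + 10541}{-14129 + 11698} + 26006\right) + Y{\left(-98 \right)} = \left(\frac{1895 + 10541}{-14129 + 11698} + 26006\right) - 98 = \left(\frac{12436}{-2431} + 26006\right) - 98 = \left(12436 \left(- \frac{1}{2431}\right) + 26006\right) - 98 = \left(- \frac{12436}{2431} + 26006\right) - 98 = \frac{63208150}{2431} - 98 = \frac{62969912}{2431}$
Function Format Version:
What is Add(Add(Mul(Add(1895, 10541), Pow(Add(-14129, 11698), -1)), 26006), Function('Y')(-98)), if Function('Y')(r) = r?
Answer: Rational(62969912, 2431) ≈ 25903.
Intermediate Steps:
Add(Add(Mul(Add(1895, 10541), Pow(Add(-14129, 11698), -1)), 26006), Function('Y')(-98)) = Add(Add(Mul(Add(1895, 10541), Pow(Add(-14129, 11698), -1)), 26006), -98) = Add(Add(Mul(12436, Pow(-2431, -1)), 26006), -98) = Add(Add(Mul(12436, Rational(-1, 2431)), 26006), -98) = Add(Add(Rational(-12436, 2431), 26006), -98) = Add(Rational(63208150, 2431), -98) = Rational(62969912, 2431)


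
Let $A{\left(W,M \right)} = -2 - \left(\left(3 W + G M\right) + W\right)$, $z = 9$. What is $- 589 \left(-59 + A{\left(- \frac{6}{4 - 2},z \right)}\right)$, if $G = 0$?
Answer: $28861$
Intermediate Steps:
$A{\left(W,M \right)} = -2 - 4 W$ ($A{\left(W,M \right)} = -2 - \left(\left(3 W + 0 M\right) + W\right) = -2 - \left(\left(3 W + 0\right) + W\right) = -2 - \left(3 W + W\right) = -2 - 4 W$)
$- 589 \left(-59 + A{\left(- \frac{6}{4 - 2},z \right)}\right) = - 589 \left(-59 - \left(2 + 4 \left(- \frac{6}{4 - 2}\right)\right)\right) = - 589 \left(-59 - \left(2 + 4 \left(- \frac{6}{2}\right)\right)\right) = - 589 \left(-59 - \left(2 + 4 \left(\left(-6\right) \frac{1}{2}\right)\right)\right) = - 589 \left(-59 - -10\right) = - 589 \left(-59 + \left(-2 + 12\right)\right) = - 589 \left(-59 + 10\right) = \left(-589\right) \left(-49\right) = 28861$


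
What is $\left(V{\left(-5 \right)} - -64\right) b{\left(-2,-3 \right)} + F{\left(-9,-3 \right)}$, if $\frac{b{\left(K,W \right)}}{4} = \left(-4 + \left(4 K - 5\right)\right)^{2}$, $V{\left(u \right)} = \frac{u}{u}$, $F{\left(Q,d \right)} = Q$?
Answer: $75131$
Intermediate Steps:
$V{\left(u \right)} = 1$
$b{\left(K,W \right)} = 4 \left(-9 + 4 K\right)^{2}$ ($b{\left(K,W \right)} = 4 \left(-4 + \left(4 K - 5\right)\right)^{2} = 4 \left(-4 + \left(-5 + 4 K\right)\right)^{2} = 4 \left(-9 + 4 K\right)^{2}$)
$\left(V{\left(-5 \right)} - -64\right) b{\left(-2,-3 \right)} + F{\left(-9,-3 \right)} = \left(1 - -64\right) 4 \left(-9 + 4 \left(-2\right)\right)^{2} - 9 = \left(1 + 64\right) 4 \left(-9 - 8\right)^{2} - 9 = 65 \cdot 4 \left(-17\right)^{2} - 9 = 65 \cdot 4 \cdot 289 - 9 = 65 \cdot 1156 - 9 = 75140 - 9 = 75131$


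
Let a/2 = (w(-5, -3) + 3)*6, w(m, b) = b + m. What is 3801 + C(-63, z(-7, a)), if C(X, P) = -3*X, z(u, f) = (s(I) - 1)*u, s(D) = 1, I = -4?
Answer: 3990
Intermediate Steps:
a = -60 (a = 2*(((-3 - 5) + 3)*6) = 2*((-8 + 3)*6) = 2*(-5*6) = 2*(-30) = -60)
z(u, f) = 0 (z(u, f) = (1 - 1)*u = 0*u = 0)
3801 + C(-63, z(-7, a)) = 3801 - 3*(-63) = 3801 + 189 = 3990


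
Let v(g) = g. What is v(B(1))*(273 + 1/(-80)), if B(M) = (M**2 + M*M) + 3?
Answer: 21839/16 ≈ 1364.9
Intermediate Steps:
B(M) = 3 + 2*M**2 (B(M) = (M**2 + M**2) + 3 = 2*M**2 + 3 = 3 + 2*M**2)
v(B(1))*(273 + 1/(-80)) = (3 + 2*1**2)*(273 + 1/(-80)) = (3 + 2*1)*(273 - 1/80) = (3 + 2)*(21839/80) = 5*(21839/80) = 21839/16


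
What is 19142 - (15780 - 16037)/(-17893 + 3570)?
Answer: 274170609/14323 ≈ 19142.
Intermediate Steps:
19142 - (15780 - 16037)/(-17893 + 3570) = 19142 - (-257)/(-14323) = 19142 - (-257)*(-1)/14323 = 19142 - 1*257/14323 = 19142 - 257/14323 = 274170609/14323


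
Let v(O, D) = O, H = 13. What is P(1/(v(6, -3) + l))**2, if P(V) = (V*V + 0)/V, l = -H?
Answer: 1/49 ≈ 0.020408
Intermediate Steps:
l = -13 (l = -1*13 = -13)
P(V) = V (P(V) = (V**2 + 0)/V = V**2/V = V)
P(1/(v(6, -3) + l))**2 = (1/(6 - 13))**2 = (1/(-7))**2 = (-1/7)**2 = 1/49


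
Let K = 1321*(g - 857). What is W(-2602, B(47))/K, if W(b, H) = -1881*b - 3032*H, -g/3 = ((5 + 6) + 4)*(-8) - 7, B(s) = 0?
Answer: -2447181/314398 ≈ -7.7837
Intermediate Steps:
g = 381 (g = -3*(((5 + 6) + 4)*(-8) - 7) = -3*((11 + 4)*(-8) - 7) = -3*(15*(-8) - 7) = -3*(-120 - 7) = -3*(-127) = 381)
K = -628796 (K = 1321*(381 - 857) = 1321*(-476) = -628796)
W(b, H) = -3032*H - 1881*b
W(-2602, B(47))/K = (-3032*0 - 1881*(-2602))/(-628796) = (0 + 4894362)*(-1/628796) = 4894362*(-1/628796) = -2447181/314398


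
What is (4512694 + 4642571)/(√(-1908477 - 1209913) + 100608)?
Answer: 460546450560/5062544027 - 9155265*I*√3118390/10125088054 ≈ 90.971 - 1.5968*I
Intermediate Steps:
(4512694 + 4642571)/(√(-1908477 - 1209913) + 100608) = 9155265/(√(-3118390) + 100608) = 9155265/(I*√3118390 + 100608) = 9155265/(100608 + I*√3118390)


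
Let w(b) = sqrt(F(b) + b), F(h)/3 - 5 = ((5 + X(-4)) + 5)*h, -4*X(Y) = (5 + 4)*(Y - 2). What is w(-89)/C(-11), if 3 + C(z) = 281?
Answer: I*sqrt(25394)/556 ≈ 0.28661*I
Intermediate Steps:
X(Y) = 9/2 - 9*Y/4 (X(Y) = -(5 + 4)*(Y - 2)/4 = -9*(-2 + Y)/4 = -(-18 + 9*Y)/4 = 9/2 - 9*Y/4)
C(z) = 278 (C(z) = -3 + 281 = 278)
F(h) = 15 + 141*h/2 (F(h) = 15 + 3*(((5 + (9/2 - 9/4*(-4))) + 5)*h) = 15 + 3*(((5 + (9/2 + 9)) + 5)*h) = 15 + 3*(((5 + 27/2) + 5)*h) = 15 + 3*((37/2 + 5)*h) = 15 + 3*(47*h/2) = 15 + 141*h/2)
w(b) = sqrt(15 + 143*b/2) (w(b) = sqrt((15 + 141*b/2) + b) = sqrt(15 + 143*b/2))
w(-89)/C(-11) = (sqrt(60 + 286*(-89))/2)/278 = (sqrt(60 - 25454)/2)*(1/278) = (sqrt(-25394)/2)*(1/278) = ((I*sqrt(25394))/2)*(1/278) = (I*sqrt(25394)/2)*(1/278) = I*sqrt(25394)/556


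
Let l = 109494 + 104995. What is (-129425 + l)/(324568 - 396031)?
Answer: -12152/10209 ≈ -1.1903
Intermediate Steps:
l = 214489
(-129425 + l)/(324568 - 396031) = (-129425 + 214489)/(324568 - 396031) = 85064/(-71463) = 85064*(-1/71463) = -12152/10209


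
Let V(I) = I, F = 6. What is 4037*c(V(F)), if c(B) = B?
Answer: 24222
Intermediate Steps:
4037*c(V(F)) = 4037*6 = 24222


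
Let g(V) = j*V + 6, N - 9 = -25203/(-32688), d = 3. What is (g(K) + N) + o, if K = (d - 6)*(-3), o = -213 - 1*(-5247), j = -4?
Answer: 54630049/10896 ≈ 5013.8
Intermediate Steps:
o = 5034 (o = -213 + 5247 = 5034)
N = 106465/10896 (N = 9 - 25203/(-32688) = 9 - 25203*(-1/32688) = 9 + 8401/10896 = 106465/10896 ≈ 9.7710)
K = 9 (K = (3 - 6)*(-3) = -3*(-3) = 9)
g(V) = 6 - 4*V (g(V) = -4*V + 6 = 6 - 4*V)
(g(K) + N) + o = ((6 - 4*9) + 106465/10896) + 5034 = ((6 - 36) + 106465/10896) + 5034 = (-30 + 106465/10896) + 5034 = -220415/10896 + 5034 = 54630049/10896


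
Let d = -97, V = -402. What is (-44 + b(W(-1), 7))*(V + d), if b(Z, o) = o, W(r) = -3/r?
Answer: 18463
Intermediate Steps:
(-44 + b(W(-1), 7))*(V + d) = (-44 + 7)*(-402 - 97) = -37*(-499) = 18463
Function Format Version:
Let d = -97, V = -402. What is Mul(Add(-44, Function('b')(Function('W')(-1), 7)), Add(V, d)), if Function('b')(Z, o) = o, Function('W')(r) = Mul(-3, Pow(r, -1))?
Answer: 18463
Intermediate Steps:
Mul(Add(-44, Function('b')(Function('W')(-1), 7)), Add(V, d)) = Mul(Add(-44, 7), Add(-402, -97)) = Mul(-37, -499) = 18463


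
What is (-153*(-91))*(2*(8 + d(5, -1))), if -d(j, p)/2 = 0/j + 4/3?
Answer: 148512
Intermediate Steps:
d(j, p) = -8/3 (d(j, p) = -2*(0/j + 4/3) = -2*(0 + 4*(1/3)) = -2*(0 + 4/3) = -2*4/3 = -8/3)
(-153*(-91))*(2*(8 + d(5, -1))) = (-153*(-91))*(2*(8 - 8/3)) = 13923*(2*(16/3)) = 13923*(32/3) = 148512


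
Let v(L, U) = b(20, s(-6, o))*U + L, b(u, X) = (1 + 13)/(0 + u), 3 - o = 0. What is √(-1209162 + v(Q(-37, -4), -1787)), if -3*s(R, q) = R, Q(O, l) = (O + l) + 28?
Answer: I*√121042590/10 ≈ 1100.2*I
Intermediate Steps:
o = 3 (o = 3 - 1*0 = 3 + 0 = 3)
Q(O, l) = 28 + O + l
s(R, q) = -R/3
b(u, X) = 14/u
v(L, U) = L + 7*U/10 (v(L, U) = (14/20)*U + L = (14*(1/20))*U + L = 7*U/10 + L = L + 7*U/10)
√(-1209162 + v(Q(-37, -4), -1787)) = √(-1209162 + ((28 - 37 - 4) + (7/10)*(-1787))) = √(-1209162 + (-13 - 12509/10)) = √(-1209162 - 12639/10) = √(-12104259/10) = I*√121042590/10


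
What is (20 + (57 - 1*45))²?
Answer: 1024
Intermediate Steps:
(20 + (57 - 1*45))² = (20 + (57 - 45))² = (20 + 12)² = 32² = 1024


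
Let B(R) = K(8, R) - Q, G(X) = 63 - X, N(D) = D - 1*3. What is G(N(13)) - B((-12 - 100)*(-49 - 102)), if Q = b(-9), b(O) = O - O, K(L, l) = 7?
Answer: 46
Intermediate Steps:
b(O) = 0
Q = 0
N(D) = -3 + D (N(D) = D - 3 = -3 + D)
B(R) = 7 (B(R) = 7 - 1*0 = 7 + 0 = 7)
G(N(13)) - B((-12 - 100)*(-49 - 102)) = (63 - (-3 + 13)) - 1*7 = (63 - 1*10) - 7 = (63 - 10) - 7 = 53 - 7 = 46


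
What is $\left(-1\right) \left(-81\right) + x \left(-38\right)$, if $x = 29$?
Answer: $-1021$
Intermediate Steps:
$\left(-1\right) \left(-81\right) + x \left(-38\right) = \left(-1\right) \left(-81\right) + 29 \left(-38\right) = 81 - 1102 = -1021$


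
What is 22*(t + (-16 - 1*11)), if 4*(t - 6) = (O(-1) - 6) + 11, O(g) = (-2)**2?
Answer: -825/2 ≈ -412.50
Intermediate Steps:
O(g) = 4
t = 33/4 (t = 6 + ((4 - 6) + 11)/4 = 6 + (-2 + 11)/4 = 6 + (1/4)*9 = 6 + 9/4 = 33/4 ≈ 8.2500)
22*(t + (-16 - 1*11)) = 22*(33/4 + (-16 - 1*11)) = 22*(33/4 + (-16 - 11)) = 22*(33/4 - 27) = 22*(-75/4) = -825/2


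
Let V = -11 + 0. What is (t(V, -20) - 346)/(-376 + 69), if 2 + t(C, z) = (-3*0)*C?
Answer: 348/307 ≈ 1.1336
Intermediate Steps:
V = -11
t(C, z) = -2 (t(C, z) = -2 + (-3*0)*C = -2 + 0*C = -2 + 0 = -2)
(t(V, -20) - 346)/(-376 + 69) = (-2 - 346)/(-376 + 69) = -348/(-307) = -348*(-1/307) = 348/307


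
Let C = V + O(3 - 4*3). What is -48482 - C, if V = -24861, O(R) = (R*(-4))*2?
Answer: -23693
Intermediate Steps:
O(R) = -8*R (O(R) = -4*R*2 = -8*R)
C = -24789 (C = -24861 - 8*(3 - 4*3) = -24861 - 8*(3 - 12) = -24861 - 8*(-9) = -24861 + 72 = -24789)
-48482 - C = -48482 - 1*(-24789) = -48482 + 24789 = -23693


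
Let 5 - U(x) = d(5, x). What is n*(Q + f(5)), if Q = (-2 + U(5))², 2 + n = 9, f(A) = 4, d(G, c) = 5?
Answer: 56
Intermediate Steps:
U(x) = 0 (U(x) = 5 - 1*5 = 5 - 5 = 0)
n = 7 (n = -2 + 9 = 7)
Q = 4 (Q = (-2 + 0)² = (-2)² = 4)
n*(Q + f(5)) = 7*(4 + 4) = 7*8 = 56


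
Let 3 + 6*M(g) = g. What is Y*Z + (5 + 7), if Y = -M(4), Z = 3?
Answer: 23/2 ≈ 11.500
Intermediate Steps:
M(g) = -1/2 + g/6
Y = -1/6 (Y = -(-1/2 + (1/6)*4) = -(-1/2 + 2/3) = -1*1/6 = -1/6 ≈ -0.16667)
Y*Z + (5 + 7) = -1/6*3 + (5 + 7) = -1/2 + 12 = 23/2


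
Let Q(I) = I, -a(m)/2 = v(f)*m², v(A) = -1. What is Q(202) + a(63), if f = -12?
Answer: 8140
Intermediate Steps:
a(m) = 2*m² (a(m) = -(-2)*m² = 2*m²)
Q(202) + a(63) = 202 + 2*63² = 202 + 2*3969 = 202 + 7938 = 8140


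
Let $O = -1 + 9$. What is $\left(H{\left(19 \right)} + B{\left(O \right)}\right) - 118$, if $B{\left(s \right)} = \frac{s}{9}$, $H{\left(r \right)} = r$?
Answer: $- \frac{883}{9} \approx -98.111$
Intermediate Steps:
$O = 8$
$B{\left(s \right)} = \frac{s}{9}$ ($B{\left(s \right)} = s \frac{1}{9} = \frac{s}{9}$)
$\left(H{\left(19 \right)} + B{\left(O \right)}\right) - 118 = \left(19 + \frac{1}{9} \cdot 8\right) - 118 = \left(19 + \frac{8}{9}\right) - 118 = \frac{179}{9} - 118 = - \frac{883}{9}$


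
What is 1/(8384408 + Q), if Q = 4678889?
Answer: 1/13063297 ≈ 7.6550e-8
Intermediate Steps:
1/(8384408 + Q) = 1/(8384408 + 4678889) = 1/13063297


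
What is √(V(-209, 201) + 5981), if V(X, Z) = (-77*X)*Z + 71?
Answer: √3240745 ≈ 1800.2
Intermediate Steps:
V(X, Z) = 71 - 77*X*Z (V(X, Z) = -77*X*Z + 71 = 71 - 77*X*Z)
√(V(-209, 201) + 5981) = √((71 - 77*(-209)*201) + 5981) = √((71 + 3234693) + 5981) = √(3234764 + 5981) = √3240745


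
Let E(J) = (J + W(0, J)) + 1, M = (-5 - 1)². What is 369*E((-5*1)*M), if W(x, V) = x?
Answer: -66051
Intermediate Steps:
M = 36 (M = (-6)² = 36)
E(J) = 1 + J (E(J) = (J + 0) + 1 = J + 1 = 1 + J)
369*E((-5*1)*M) = 369*(1 - 5*1*36) = 369*(1 - 5*36) = 369*(1 - 180) = 369*(-179) = -66051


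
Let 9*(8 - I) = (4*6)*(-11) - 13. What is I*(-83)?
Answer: -28967/9 ≈ -3218.6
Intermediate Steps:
I = 349/9 (I = 8 - ((4*6)*(-11) - 13)/9 = 8 - (24*(-11) - 13)/9 = 8 - (-264 - 13)/9 = 8 - 1/9*(-277) = 8 + 277/9 = 349/9 ≈ 38.778)
I*(-83) = (349/9)*(-83) = -28967/9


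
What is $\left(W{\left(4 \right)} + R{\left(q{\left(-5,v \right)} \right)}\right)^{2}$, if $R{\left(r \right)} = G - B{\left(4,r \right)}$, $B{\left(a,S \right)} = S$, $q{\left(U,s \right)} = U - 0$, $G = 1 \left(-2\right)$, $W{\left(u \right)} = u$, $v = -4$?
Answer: $49$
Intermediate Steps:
$G = -2$
$q{\left(U,s \right)} = U$ ($q{\left(U,s \right)} = U + 0 = U$)
$R{\left(r \right)} = -2 - r$
$\left(W{\left(4 \right)} + R{\left(q{\left(-5,v \right)} \right)}\right)^{2} = \left(4 - -3\right)^{2} = \left(4 + \left(-2 + 5\right)\right)^{2} = \left(4 + 3\right)^{2} = 7^{2} = 49$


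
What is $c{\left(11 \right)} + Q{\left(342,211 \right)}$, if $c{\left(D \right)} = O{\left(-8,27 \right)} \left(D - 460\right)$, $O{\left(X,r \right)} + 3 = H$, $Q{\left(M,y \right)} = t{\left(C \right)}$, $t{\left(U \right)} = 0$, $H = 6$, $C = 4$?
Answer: $-1347$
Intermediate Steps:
$Q{\left(M,y \right)} = 0$
$O{\left(X,r \right)} = 3$ ($O{\left(X,r \right)} = -3 + 6 = 3$)
$c{\left(D \right)} = -1380 + 3 D$ ($c{\left(D \right)} = 3 \left(D - 460\right) = 3 \left(-460 + D\right) = -1380 + 3 D$)
$c{\left(11 \right)} + Q{\left(342,211 \right)} = \left(-1380 + 3 \cdot 11\right) + 0 = \left(-1380 + 33\right) + 0 = -1347 + 0 = -1347$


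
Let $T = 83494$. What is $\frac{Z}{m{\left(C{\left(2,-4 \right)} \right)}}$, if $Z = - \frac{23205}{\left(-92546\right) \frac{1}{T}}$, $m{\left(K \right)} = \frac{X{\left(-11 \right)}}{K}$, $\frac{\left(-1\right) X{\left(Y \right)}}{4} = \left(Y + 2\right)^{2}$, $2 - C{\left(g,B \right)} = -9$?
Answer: $- \frac{3552043495}{4997484} \approx -710.77$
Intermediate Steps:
$C{\left(g,B \right)} = 11$ ($C{\left(g,B \right)} = 2 - -9 = 2 + 9 = 11$)
$X{\left(Y \right)} = - 4 \left(2 + Y\right)^{2}$ ($X{\left(Y \right)} = - 4 \left(Y + 2\right)^{2} = - 4 \left(2 + Y\right)^{2}$)
$m{\left(K \right)} = - \frac{324}{K}$ ($m{\left(K \right)} = \frac{\left(-4\right) \left(2 - 11\right)^{2}}{K} = \frac{\left(-4\right) \left(-9\right)^{2}}{K} = \frac{\left(-4\right) 81}{K} = - \frac{324}{K}$)
$Z = \frac{968739135}{46273}$ ($Z = - \frac{23205}{\left(-92546\right) \frac{1}{83494}} = - \frac{23205}{- \frac{46273}{41747}} = \left(-23205\right) \left(- \frac{41747}{46273}\right) = \frac{968739135}{46273} \approx 20935.0$)
$\frac{Z}{m{\left(C{\left(2,-4 \right)} \right)}} = \frac{968739135}{46273 \left(- \frac{324}{11}\right)} = \frac{968739135}{46273} \left(- \frac{11}{324}\right) = - \frac{3552043495}{4997484}$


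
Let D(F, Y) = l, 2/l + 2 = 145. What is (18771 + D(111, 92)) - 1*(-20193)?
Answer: 5571854/143 ≈ 38964.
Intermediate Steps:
l = 2/143 (l = 2/(-2 + 145) = 2/143 ≈ 0.013986)
D(F, Y) = 2/143
(18771 + D(111, 92)) - 1*(-20193) = (18771 + 2/143) - 1*(-20193) = 2684255/143 + 20193 = 5571854/143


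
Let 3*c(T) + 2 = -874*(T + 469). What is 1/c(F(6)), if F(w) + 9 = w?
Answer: -1/135762 ≈ -7.3658e-6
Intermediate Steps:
F(w) = -9 + w
c(T) = -136636 - 874*T/3 (c(T) = -2/3 + (-874*(T + 469))/3 = -2/3 + (-874*(469 + T))/3 = -2/3 + (-409906 - 874*T)/3 = -2/3 + (-409906/3 - 874*T/3) = -136636 - 874*T/3)
1/c(F(6)) = 1/(-136636 - 874*(-9 + 6)/3) = 1/(-136636 - 874/3*(-3)) = 1/(-136636 + 874) = 1/(-135762) = -1/135762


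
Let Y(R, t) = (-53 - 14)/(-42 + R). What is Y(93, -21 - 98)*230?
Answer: -15410/51 ≈ -302.16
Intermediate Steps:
Y(R, t) = -67/(-42 + R)
Y(93, -21 - 98)*230 = -67/(-42 + 93)*230 = -67/51*230 = -15410/51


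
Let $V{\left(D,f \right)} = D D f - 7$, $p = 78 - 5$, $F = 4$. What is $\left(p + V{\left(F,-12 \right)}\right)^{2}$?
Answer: $15876$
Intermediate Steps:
$p = 73$ ($p = 78 - 5 = 73$)
$V{\left(D,f \right)} = -7 + f D^{2}$ ($V{\left(D,f \right)} = D^{2} f - 7 = f D^{2} - 7 = -7 + f D^{2}$)
$\left(p + V{\left(F,-12 \right)}\right)^{2} = \left(73 - \left(7 + 12 \cdot 4^{2}\right)\right)^{2} = \left(73 - 199\right)^{2} = \left(-126\right)^{2} = 15876$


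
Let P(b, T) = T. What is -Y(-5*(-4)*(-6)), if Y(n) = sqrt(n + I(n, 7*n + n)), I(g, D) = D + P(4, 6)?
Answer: -I*sqrt(1074) ≈ -32.772*I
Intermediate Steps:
I(g, D) = 6 + D (I(g, D) = D + 6 = 6 + D)
Y(n) = sqrt(6 + 9*n) (Y(n) = sqrt(n + (6 + (7*n + n))) = sqrt(n + (6 + 8*n)) = sqrt(6 + 9*n))
-Y(-5*(-4)*(-6)) = -sqrt(6 + 9*(-5*(-4)*(-6))) = -sqrt(6 + 9*(20*(-6))) = -sqrt(6 + 9*(-120)) = -sqrt(6 - 1080) = -sqrt(-1074) = -I*sqrt(1074)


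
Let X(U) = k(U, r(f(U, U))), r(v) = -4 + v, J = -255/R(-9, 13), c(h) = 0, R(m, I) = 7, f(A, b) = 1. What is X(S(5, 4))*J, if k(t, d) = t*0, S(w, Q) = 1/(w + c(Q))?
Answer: 0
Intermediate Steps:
J = -255/7 ≈ -36.429
S(w, Q) = 1/w (S(w, Q) = 1/(w + 0) = 1/w)
k(t, d) = 0
X(U) = 0
X(S(5, 4))*J = 0*(-255/7) = 0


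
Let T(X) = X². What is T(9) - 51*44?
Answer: -2163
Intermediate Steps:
T(9) - 51*44 = 9² - 51*44 = 81 - 2244 = -2163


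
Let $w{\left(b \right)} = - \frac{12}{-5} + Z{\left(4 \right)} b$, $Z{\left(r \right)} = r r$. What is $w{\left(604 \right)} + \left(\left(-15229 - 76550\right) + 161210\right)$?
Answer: $\frac{395487}{5} \approx 79097.0$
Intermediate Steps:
$Z{\left(r \right)} = r^{2}$
$w{\left(b \right)} = \frac{12}{5} + 16 b$ ($w{\left(b \right)} = - \frac{12}{-5} + 4^{2} b = \left(-12\right) \left(- \frac{1}{5}\right) + 16 b = \frac{12}{5} + 16 b$)
$w{\left(604 \right)} + \left(\left(-15229 - 76550\right) + 161210\right) = \left(\frac{12}{5} + 16 \cdot 604\right) + \left(\left(-15229 - 76550\right) + 161210\right) = \left(\frac{12}{5} + 9664\right) + \left(-91779 + 161210\right) = \frac{48332}{5} + 69431 = \frac{395487}{5}$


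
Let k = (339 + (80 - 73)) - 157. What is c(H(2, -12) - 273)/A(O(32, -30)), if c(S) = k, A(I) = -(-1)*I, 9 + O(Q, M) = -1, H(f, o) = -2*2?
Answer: -189/10 ≈ -18.900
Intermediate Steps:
H(f, o) = -4
O(Q, M) = -10 (O(Q, M) = -9 - 1 = -10)
A(I) = I
k = 189 (k = (339 + 7) - 157 = 346 - 157 = 189)
c(S) = 189
c(H(2, -12) - 273)/A(O(32, -30)) = 189/(-10) = 189*(-⅒) = -189/10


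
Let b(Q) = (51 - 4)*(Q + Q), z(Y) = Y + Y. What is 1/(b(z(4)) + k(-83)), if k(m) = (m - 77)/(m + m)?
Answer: 83/62496 ≈ 0.0013281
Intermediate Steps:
z(Y) = 2*Y
b(Q) = 94*Q (b(Q) = 47*(2*Q) = 94*Q)
k(m) = (-77 + m)/(2*m) (k(m) = (-77 + m)/((2*m)) = (-77 + m)*(1/(2*m)) = (-77 + m)/(2*m))
1/(b(z(4)) + k(-83)) = 1/(94*(2*4) + (1/2)*(-77 - 83)/(-83)) = 1/(94*8 + (1/2)*(-1/83)*(-160)) = 1/(752 + 80/83) = 1/(62496/83) = 83/62496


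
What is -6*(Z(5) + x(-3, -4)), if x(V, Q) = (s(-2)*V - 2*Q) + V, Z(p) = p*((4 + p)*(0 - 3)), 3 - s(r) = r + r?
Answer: 906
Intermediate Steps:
s(r) = 3 - 2*r (s(r) = 3 - (r + r) = 3 - 2*r)
Z(p) = p*(-12 - 3*p) (Z(p) = p*((4 + p)*(-3)) = p*(-12 - 3*p))
x(V, Q) = -2*Q + 8*V (x(V, Q) = ((3 - 2*(-2))*V - 2*Q) + V = ((3 + 4)*V - 2*Q) + V = (7*V - 2*Q) + V = (-2*Q + 7*V) + V = -2*Q + 8*V)
-6*(Z(5) + x(-3, -4)) = -6*(-3*5*(4 + 5) + (-2*(-4) + 8*(-3))) = -6*(-3*5*9 + (8 - 24)) = -6*(-135 - 16) = -6*(-151) = 906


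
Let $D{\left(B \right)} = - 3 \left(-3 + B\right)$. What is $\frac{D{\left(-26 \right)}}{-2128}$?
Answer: $- \frac{87}{2128} \approx -0.040883$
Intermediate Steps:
$D{\left(B \right)} = 9 - 3 B$
$\frac{D{\left(-26 \right)}}{-2128} = \frac{9 - -78}{-2128} = \left(9 + 78\right) \left(- \frac{1}{2128}\right) = 87 \left(- \frac{1}{2128}\right) = - \frac{87}{2128}$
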